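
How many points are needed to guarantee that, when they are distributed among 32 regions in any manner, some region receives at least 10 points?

With 288 points one could put exactly 9 in each of the 32 regions, and no region would reach 10.
By the pigeonhole principle, one more point must land in a region that already has 9, giving it 10.
So 32 × 9 + 1 = 289 points are required.

289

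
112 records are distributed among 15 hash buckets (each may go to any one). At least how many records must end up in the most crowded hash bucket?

8

By the pigeonhole principle, the 15 hash buckets are the holes and the 112 records are the pigeons.
If every hash bucket held at most 7 records, the total would be at most 15 × 7 = 105, which is less than 112.
So some hash bucket holds at least ⌈112/15⌉ = 8 records.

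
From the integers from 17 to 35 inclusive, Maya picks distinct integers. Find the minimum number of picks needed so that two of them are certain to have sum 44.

15

A set avoiding the sum 44 can contain at most one of each pair {x, 44−x}, plus the 9 elements whose complement lies outside the range or equal to its own complement.
The integers 22, …, 35 (14 of them) are such a set: any two sum to at least 22+23 = 45 > 44.
Pigeonhole: any 15th integer completes one of the 5 pairs, so 15 choices force a sum of 44.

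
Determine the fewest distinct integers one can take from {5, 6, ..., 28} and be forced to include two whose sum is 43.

Group the elements by complementary pair {x, 43−x}: {15,28}, {16,27}, {17,26}, …, giving 7 two-element pairs and 10 integers whose partner 43−x falls outside [5,28].
Treating each of those 17 groups as a pigeonhole, one can pick one integer per group — 17 integers — with no two summing to 43.
The 18th integer lands in an occupied pair, forcing a sum of 43.

18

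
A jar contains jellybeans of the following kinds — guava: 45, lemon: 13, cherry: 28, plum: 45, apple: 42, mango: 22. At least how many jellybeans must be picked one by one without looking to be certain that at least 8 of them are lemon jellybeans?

In the worst case for collecting lemon jellybeans, every non-lemon jellybean comes out first.
There are 45 + 28 + 45 + 42 + 22 = 182 non-lemon jellybeans altogether.
After those, each further jellybean must be lemon, so 182 + 8 = 190 draws guarantee 8 lemon jellybeans.

190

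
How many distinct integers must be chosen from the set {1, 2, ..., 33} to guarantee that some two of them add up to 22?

A set avoiding the sum 22 can contain at most one of each pair {x, 22−x}, plus the 13 elements whose complement lies outside the range or equal to its own complement.
The integers 11, …, 33 (23 of them) are such a set: any two sum to at least 11+12 = 23 > 22.
By the pigeonhole principle, any 24th integer completes one of the 10 pairs, so 24 choices force a sum of 22.

24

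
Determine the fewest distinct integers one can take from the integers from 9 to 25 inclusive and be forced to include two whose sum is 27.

13

Group the elements by complementary pair {x, 27−x}: {9,18}, {10,17}, {11,16}, …, giving 5 two-element pairs and 7 integers whose partner 27−x falls outside [9,25].
By the pigeonhole principle, treating each of those 12 groups as a pigeonhole, one can pick one integer per group — 12 integers — with no two summing to 27.
The 13th integer lands in an occupied pair, forcing a sum of 27.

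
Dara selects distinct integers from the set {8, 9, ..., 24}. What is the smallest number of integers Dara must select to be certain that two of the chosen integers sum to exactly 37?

12

Group the elements by complementary pair {x, 37−x}: {13,24}, {14,23}, {15,22}, …, giving 6 two-element pairs and 5 integers whose partner 37−x falls outside [8,24].
Treating each of those 11 groups as a pigeonhole, one can pick one integer per group — 11 integers — with no two summing to 37.
The 12th integer lands in an occupied pair, forcing a sum of 37.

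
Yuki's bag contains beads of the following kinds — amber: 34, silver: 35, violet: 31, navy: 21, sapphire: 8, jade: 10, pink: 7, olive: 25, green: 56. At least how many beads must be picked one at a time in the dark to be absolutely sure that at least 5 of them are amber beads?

In the worst case for collecting amber beads, every non-amber bead comes out first.
There are 35 + 31 + 21 + 8 + 10 + 7 + 25 + 56 = 193 non-amber beads altogether.
After those, each further bead must be amber, so 193 + 5 = 198 draws guarantee 5 amber beads.

198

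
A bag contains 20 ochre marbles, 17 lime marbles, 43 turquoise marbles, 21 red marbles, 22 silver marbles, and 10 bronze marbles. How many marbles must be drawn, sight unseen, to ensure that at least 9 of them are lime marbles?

125

In the worst case for collecting lime marbles, every non-lime marble comes out first.
There are 20 + 43 + 21 + 22 + 10 = 116 non-lime marbles altogether.
After those, each further marble must be lime, so 116 + 9 = 125 draws guarantee 9 lime marbles.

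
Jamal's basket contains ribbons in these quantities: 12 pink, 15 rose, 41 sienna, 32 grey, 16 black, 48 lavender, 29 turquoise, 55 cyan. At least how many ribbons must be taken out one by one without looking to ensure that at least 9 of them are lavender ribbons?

In the worst case for collecting lavender ribbons, every non-lavender ribbon comes out first.
There are 12 + 15 + 41 + 32 + 16 + 29 + 55 = 200 non-lavender ribbons altogether.
After those, each further ribbon must be lavender, so 200 + 9 = 209 draws guarantee 9 lavender ribbons.

209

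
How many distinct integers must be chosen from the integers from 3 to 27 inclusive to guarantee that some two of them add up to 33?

A set avoiding the sum 33 can contain at most one of each pair {x, 33−x}, plus the 3 elements whose complement lies outside the range.
The integers 3, …, 16 (14 of them) are such a set: any two sum to at least 3+4 = 7 and at most 15+16 = 31 < 33.
By the pigeonhole principle, any 15th integer completes one of the 11 pairs, so 15 choices force a sum of 33.

15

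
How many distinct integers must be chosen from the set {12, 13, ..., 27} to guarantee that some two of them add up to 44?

Two chosen integers sum to 44 exactly when both halves of some pair {x, 44−x} with 17 ≤ x ≤ 44−x ≤ 27 are chosen — 5 such pairs.
The remaining 6 elements (those with no distinct partner in range) can never complete a 44-sum, so the worst case takes all of them and one from each pair: 6 + 5 = 11.
The 12th integer has to be the second member of some pair, so 11 + 1 = 12.

12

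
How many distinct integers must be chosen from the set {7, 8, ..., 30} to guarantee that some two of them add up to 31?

16

A set avoiding the sum 31 can contain at most one of each pair {x, 31−x}, plus the 6 elements whose complement lies outside the range.
The integers 16, …, 30 (15 of them) are such a set: any two sum to at least 16+17 = 33 > 31.
Any 16th integer completes one of the 9 pairs, so 16 choices force a sum of 31.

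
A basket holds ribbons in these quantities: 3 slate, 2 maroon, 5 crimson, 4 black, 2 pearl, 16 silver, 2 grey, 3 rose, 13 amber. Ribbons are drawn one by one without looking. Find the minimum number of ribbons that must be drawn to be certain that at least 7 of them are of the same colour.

An adversary could hand out at most 6 ribbons per colour (7 colours run out sooner): 3 + 2 + 5 + 4 + 2 + 6 + 2 + 3 + 6 = 33 ribbons and still no colour has 7.
One more ribbon lands in a colour already at 6, so 34 draws are enough and 33 are not.

34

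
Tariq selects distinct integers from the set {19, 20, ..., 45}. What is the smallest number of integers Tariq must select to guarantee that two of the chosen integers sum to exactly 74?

Group the elements by complementary pair {x, 74−x}: {29,45}, {30,44}, {31,43}, …, giving 8 two-element pairs; the single value 37 (it cannot pair with itself since the integers are distinct); and 10 integers whose partner 74−x falls outside [19,45].
By the pigeonhole principle, treating each of those 19 groups as a pigeonhole, one can pick one integer per group — 19 integers — with no two summing to 74.
The 20th integer lands in an occupied pair, forcing a sum of 74.

20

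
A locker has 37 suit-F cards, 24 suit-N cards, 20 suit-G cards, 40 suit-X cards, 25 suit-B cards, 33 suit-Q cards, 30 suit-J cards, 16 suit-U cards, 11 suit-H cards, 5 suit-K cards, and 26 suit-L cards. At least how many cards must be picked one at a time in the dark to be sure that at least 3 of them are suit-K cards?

265

In the worst case for collecting suit-K cards, every non-suit-K card comes out first.
There are 37 + 24 + 20 + 40 + 25 + 33 + 30 + 16 + 11 + 26 = 262 non-suit-K cards altogether.
After those, each further card must be suit-K, so 262 + 3 = 265 draws guarantee 3 suit-K cards.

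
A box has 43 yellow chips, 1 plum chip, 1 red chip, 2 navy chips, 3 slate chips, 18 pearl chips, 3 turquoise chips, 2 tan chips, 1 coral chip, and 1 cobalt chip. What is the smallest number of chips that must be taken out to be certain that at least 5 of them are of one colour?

23

Pigeonhole: the 10 colours are the holes; the chips drawn are the pigeons.
To avoid 5 of any one colour, the worst case takes at most 4 of each colour, or every chip of a colour that has fewer than 4.
That gives 4 + 1 + 1 + 2 + 3 + 4 + 3 + 2 + 1 + 1 = 22 chips with no colour reaching 5.
The next chip forces some colour to 5, so 22 + 1 = 23.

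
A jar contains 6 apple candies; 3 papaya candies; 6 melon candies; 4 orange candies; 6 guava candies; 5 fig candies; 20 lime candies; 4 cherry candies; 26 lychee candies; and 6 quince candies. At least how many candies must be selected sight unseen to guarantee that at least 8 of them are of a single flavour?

55

An adversary could hand out at most 7 candies per flavour (8 flavours run out sooner): 6 + 3 + 6 + 4 + 6 + 5 + 7 + 4 + 7 + 6 = 54 candies and still no flavour has 8.
Pigeonhole: one more candy lands in a flavour already at 7, so 55 draws are enough and 54 are not.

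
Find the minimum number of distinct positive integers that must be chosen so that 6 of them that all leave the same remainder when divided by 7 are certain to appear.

36

The 7 residue classes mod 7 are the pigeonholes.
With 35 integers one could put 5 in each residue class and have no class reach 6.
The 36th integer pushes some class to 6, so 7·5 + 1 = 36.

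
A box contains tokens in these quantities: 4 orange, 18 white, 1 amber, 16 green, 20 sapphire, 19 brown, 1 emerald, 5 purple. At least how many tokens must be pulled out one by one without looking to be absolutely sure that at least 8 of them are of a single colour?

40

Put each drawn token into a box by colour. The largest draw with every box below 8 takes min(count, 7) from each colour; colours with fewer than 7 contribute all they have.
Σ min(cᵢ, 7) = 4 + 7 + 1 + 7 + 7 + 7 + 1 + 5 = 39.
Draw number 39 + 1 = 40 must push one box to 8.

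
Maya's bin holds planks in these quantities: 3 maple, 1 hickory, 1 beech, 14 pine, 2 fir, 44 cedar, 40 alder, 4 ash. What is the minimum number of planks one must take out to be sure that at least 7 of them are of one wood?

30

Pigeonhole: the 8 woods are the holes; the planks drawn are the pigeons.
To avoid 7 of any one wood, the worst case takes at most 6 of each wood, or every plank of a wood that has fewer than 6.
That gives 3 + 1 + 1 + 6 + 2 + 6 + 6 + 4 = 29 planks with no wood reaching 7.
The next plank forces some wood to 7, so 29 + 1 = 30.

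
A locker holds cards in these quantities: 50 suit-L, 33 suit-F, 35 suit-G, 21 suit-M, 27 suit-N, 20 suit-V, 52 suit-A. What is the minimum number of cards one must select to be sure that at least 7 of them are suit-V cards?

225

In the worst case for collecting suit-V cards, every non-suit-V card comes out first.
There are 50 + 33 + 35 + 21 + 27 + 52 = 218 non-suit-V cards altogether.
After those, each further card must be suit-V, so 218 + 7 = 225 draws guarantee 7 suit-V cards.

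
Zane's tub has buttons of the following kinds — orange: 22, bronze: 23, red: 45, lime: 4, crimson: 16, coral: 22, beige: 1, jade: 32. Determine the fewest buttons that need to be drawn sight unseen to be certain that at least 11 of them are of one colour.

An adversary could hand out at most 10 buttons per colour (lime, beige run out sooner): 10 + 10 + 10 + 4 + 10 + 10 + 1 + 10 = 65 buttons and still no colour has 11.
By the pigeonhole principle, one more button lands in a colour already at 10, so 66 draws are enough and 65 are not.

66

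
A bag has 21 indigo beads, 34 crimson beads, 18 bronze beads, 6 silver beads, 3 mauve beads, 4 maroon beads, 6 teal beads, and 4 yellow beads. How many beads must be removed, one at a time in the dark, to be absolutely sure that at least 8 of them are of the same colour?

45

An adversary could hand out at most 7 beads per colour (5 colours run out sooner): 7 + 7 + 7 + 6 + 3 + 4 + 6 + 4 = 44 beads and still no colour has 8.
One more bead lands in a colour already at 7, so 45 draws are enough and 44 are not.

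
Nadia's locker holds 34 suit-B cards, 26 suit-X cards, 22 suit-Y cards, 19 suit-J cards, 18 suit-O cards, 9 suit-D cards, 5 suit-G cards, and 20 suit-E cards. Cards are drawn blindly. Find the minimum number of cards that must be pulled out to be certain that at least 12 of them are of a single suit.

An adversary could hand out at most 11 cards per suit (suit-D, suit-G run out sooner): 11 + 11 + 11 + 11 + 11 + 9 + 5 + 11 = 80 cards and still no suit has 12.
Pigeonhole: one more card lands in a suit already at 11, so 81 draws are enough and 80 are not.

81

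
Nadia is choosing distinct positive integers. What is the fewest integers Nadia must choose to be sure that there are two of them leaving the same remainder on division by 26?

By the pigeonhole principle, the 26 residue classes mod 26 are the pigeonholes.
With 26 integers one could put 1 in each residue class and have no class reach 2.
The 27th integer pushes some class to 2, so 26·1 + 1 = 27.

27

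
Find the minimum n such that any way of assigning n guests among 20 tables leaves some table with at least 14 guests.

With 260 guests one could put exactly 13 in each of the 20 tables, and no table would reach 14.
Pigeonhole: one more guest must land in a table that already has 13, giving it 14.
So 20 × 13 + 1 = 261 guests are required.

261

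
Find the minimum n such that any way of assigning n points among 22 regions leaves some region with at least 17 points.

With 352 points one could put exactly 16 in each of the 22 regions, and no region would reach 17.
Pigeonhole: one more point must land in a region that already has 16, giving it 17.
So 22 × 16 + 1 = 353 points are required.

353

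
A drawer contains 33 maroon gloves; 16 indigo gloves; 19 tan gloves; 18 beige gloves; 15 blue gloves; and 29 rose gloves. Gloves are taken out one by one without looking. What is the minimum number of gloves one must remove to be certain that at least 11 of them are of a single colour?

An adversary could hand out at most 10 gloves per colour: 10 + 10 + 10 + 10 + 10 + 10 = 60 gloves and still no colour has 11.
One more glove lands in a colour already at 10, so 61 draws are enough and 60 are not.

61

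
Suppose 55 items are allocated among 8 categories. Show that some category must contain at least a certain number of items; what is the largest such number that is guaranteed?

7

The 8 categories are the holes and the 55 items are the pigeons.
If every category held at most 6 items, the total would be at most 8 × 6 = 48, which is less than 55.
So some category holds at least ⌈55/8⌉ = 7 items.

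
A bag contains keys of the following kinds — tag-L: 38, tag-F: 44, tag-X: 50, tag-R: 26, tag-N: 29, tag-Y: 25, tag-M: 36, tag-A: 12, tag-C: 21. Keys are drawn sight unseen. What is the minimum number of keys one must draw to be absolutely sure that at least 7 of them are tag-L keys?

In the worst case for collecting tag-L keys, every non-tag-L key comes out first.
There are 44 + 50 + 26 + 29 + 25 + 36 + 12 + 21 = 243 non-tag-L keys altogether.
After those, each further key must be tag-L, so 243 + 7 = 250 draws guarantee 7 tag-L keys.

250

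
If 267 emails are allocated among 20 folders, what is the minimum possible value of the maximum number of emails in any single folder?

Pigeonhole: the 20 folders are the holes and the 267 emails are the pigeons.
If every folder held at most 13 emails, the total would be at most 20 × 13 = 260, which is less than 267.
So some folder holds at least ⌈267/20⌉ = 14 emails.

14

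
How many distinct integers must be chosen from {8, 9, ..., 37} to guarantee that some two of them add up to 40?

19

Group the elements by complementary pair {x, 40−x}: {8,32}, {9,31}, {10,30}, …, giving 12 two-element pairs, the single value 20 (it cannot pair with itself since the integers are distinct), and 5 integers whose partner 40−x falls outside [8,37].
By pigeonhole, treating each of those 18 groups as a pigeonhole, one can pick one integer per group — 18 integers — with no two summing to 40.
The 19th integer lands in an occupied pair, forcing a sum of 40.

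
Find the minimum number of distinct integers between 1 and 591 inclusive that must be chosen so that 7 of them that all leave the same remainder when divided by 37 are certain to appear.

Pigeonhole: the 37 residue classes mod 37 are the pigeonholes.
With 222 integers one could put 6 in each residue class and have no class reach 7.
The 223rd integer pushes some class to 7, so 37·6 + 1 = 223.

223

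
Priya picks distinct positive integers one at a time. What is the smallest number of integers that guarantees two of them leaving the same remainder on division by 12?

By pigeonhole, the 12 residue classes mod 12 are the pigeonholes.
With 12 integers one could put 1 in each residue class and have no class reach 2.
The 13th integer pushes some class to 2, so 12·1 + 1 = 13.

13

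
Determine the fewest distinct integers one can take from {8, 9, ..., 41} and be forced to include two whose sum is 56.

A set avoiding the sum 56 can contain at most one of each pair {x, 56−x}, plus the 8 elements whose complement lies outside the range or equal to its own complement.
The integers 8, …, 28 (21 of them) are such a set: any two sum to at least 8+9 = 17 and at most 27+28 = 55 < 56.
By pigeonhole, any 22nd integer completes one of the 13 pairs, so 22 choices force a sum of 56.

22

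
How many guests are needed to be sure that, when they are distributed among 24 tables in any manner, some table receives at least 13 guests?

With 288 guests one could put exactly 12 in each of the 24 tables, and no table would reach 13.
By pigeonhole, one more guest must land in a table that already has 12, giving it 13.
So 24 × 12 + 1 = 289 guests are required.

289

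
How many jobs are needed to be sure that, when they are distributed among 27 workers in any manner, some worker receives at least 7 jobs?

With 162 jobs one could put exactly 6 in each of the 27 workers, and no worker would reach 7.
One more job must land in a worker that already has 6, giving it 7.
So 27 × 6 + 1 = 163 jobs are required.

163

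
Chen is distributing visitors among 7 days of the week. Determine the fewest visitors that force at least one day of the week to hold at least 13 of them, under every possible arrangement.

85

With 84 visitors one could put exactly 12 in each of the 7 days of the week, and no day of the week would reach 13.
One more visitor must land in a day of the week that already has 12, giving it 13.
So 7 × 12 + 1 = 85 visitors are required.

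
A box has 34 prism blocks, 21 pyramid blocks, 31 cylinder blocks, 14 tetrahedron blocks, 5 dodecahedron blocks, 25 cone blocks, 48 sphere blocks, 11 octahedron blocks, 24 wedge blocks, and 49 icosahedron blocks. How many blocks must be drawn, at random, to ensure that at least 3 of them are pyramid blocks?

In the worst case for collecting pyramid blocks, every non-pyramid block comes out first.
There are 34 + 31 + 14 + 5 + 25 + 48 + 11 + 24 + 49 = 241 non-pyramid blocks altogether.
After those, each further block must be pyramid, so 241 + 3 = 244 draws guarantee 3 pyramid blocks.

244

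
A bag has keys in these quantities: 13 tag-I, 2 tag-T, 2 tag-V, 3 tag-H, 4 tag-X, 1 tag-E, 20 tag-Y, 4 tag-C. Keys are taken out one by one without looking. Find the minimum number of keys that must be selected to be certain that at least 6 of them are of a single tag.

By the pigeonhole principle, put each drawn key into a box by tag. The largest draw with every box below 6 takes min(count, 5) from each tag; tags with fewer than 5 contribute all they have.
Σ min(cᵢ, 5) = 5 + 2 + 2 + 3 + 4 + 1 + 5 + 4 = 26.
Draw number 26 + 1 = 27 must push one box to 6.

27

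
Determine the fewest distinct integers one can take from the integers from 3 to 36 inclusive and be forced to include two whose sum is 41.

Two chosen integers sum to 41 exactly when both halves of some pair {x, 41−x} with 5 ≤ x ≤ 41−x ≤ 36 are chosen — 16 such pairs.
The remaining 2 elements (those with no distinct partner in range) can never complete a 41-sum, so the worst case takes all of them and one from each pair: 2 + 16 = 18.
The 19th integer has to be the second member of some pair, so 18 + 1 = 19.

19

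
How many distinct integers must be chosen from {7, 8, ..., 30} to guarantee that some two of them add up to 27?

Two chosen integers sum to 27 exactly when both halves of some pair {x, 27−x} with 7 ≤ x ≤ 27−x ≤ 20 are chosen — 7 such pairs.
The remaining 10 elements (those with no distinct partner in range) can never complete a 27-sum, so the worst case takes all of them and one from each pair: 10 + 7 = 17.
By the pigeonhole principle, the 18th integer has to be the second member of some pair, so 17 + 1 = 18.

18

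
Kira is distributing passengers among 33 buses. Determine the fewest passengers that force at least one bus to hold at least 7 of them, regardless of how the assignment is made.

199

With 198 passengers one could put exactly 6 in each of the 33 buses, and no bus would reach 7.
One more passenger must land in a bus that already has 6, giving it 7.
So 33 × 6 + 1 = 199 passengers are required.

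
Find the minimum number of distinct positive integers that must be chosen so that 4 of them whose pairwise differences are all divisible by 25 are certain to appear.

76

Integers whose pairwise differences are multiples of 25 are exactly those sharing a remainder mod 25. By pigeonhole, the 25 residue classes mod 25 are the pigeonholes.
With 75 integers one could put 3 in each residue class and have no class reach 4.
The 76th integer pushes some class to 4, so 25·3 + 1 = 76.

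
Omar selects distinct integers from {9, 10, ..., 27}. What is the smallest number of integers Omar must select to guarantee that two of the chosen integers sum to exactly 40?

13

A set avoiding the sum 40 can contain at most one of each pair {x, 40−x}, plus the 5 elements whose complement lies outside the range or equal to its own complement.
The integers 9, …, 20 (12 of them) are such a set: any two sum to at least 9+10 = 19 and at most 19+20 = 39 < 40.
Any 13th integer completes one of the 7 pairs, so 13 choices force a sum of 40.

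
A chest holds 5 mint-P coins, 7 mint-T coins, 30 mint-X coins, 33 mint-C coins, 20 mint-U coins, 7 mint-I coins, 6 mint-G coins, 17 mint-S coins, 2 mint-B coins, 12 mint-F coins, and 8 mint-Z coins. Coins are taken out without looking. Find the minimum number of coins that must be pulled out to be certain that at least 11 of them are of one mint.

An adversary could hand out at most 10 coins per mint (6 mints run out sooner): 5 + 7 + 10 + 10 + 10 + 7 + 6 + 10 + 2 + 10 + 8 = 85 coins and still no mint has 11.
Pigeonhole: one more coin lands in a mint already at 10, so 86 draws are enough and 85 are not.

86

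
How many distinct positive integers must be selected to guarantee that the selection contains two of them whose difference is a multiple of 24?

Integers whose pairwise differences are multiples of 24 are exactly those sharing a remainder mod 24. Pigeonhole: the 24 residue classes mod 24 are the pigeonholes.
With 24 integers one could put 1 in each residue class and have no class reach 2.
The 25th integer pushes some class to 2, so 24·1 + 1 = 25.

25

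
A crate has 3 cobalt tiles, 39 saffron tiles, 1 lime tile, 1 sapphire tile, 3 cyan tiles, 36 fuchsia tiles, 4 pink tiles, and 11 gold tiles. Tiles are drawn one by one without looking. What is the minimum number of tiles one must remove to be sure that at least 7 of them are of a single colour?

31

Pigeonhole: put each drawn tile into a box by colour. The largest draw with every box below 7 takes min(count, 6) from each colour; colours with fewer than 6 contribute all they have.
Σ min(cᵢ, 6) = 3 + 6 + 1 + 1 + 3 + 6 + 4 + 6 = 30.
Draw number 30 + 1 = 31 must push one box to 7.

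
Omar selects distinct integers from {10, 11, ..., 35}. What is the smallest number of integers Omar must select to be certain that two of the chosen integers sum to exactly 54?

Two chosen integers sum to 54 exactly when both halves of some pair {x, 54−x} with 19 ≤ x ≤ 54−x ≤ 35 are chosen — 8 such pairs.
The remaining 10 elements (those with no distinct partner in range) can never complete a 54-sum, so the worst case takes all of them and one from each pair: 10 + 8 = 18.
Pigeonhole: the 19th integer has to be the second member of some pair, so 18 + 1 = 19.

19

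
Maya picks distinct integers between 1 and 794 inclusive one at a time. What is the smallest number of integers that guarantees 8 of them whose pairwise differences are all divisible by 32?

Integers whose pairwise differences are multiples of 32 are exactly those sharing a remainder mod 32. By pigeonhole, the 32 residue classes mod 32 are the pigeonholes.
With 224 integers one could put 7 in each residue class and have no class reach 8.
The 225th integer pushes some class to 8, so 32·7 + 1 = 225.

225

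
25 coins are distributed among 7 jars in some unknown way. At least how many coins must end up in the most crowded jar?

By the pigeonhole principle, the 7 jars are the holes and the 25 coins are the pigeons.
If every jar held at most 3 coins, the total would be at most 7 × 3 = 21, which is less than 25.
So some jar holds at least ⌈25/7⌉ = 4 coins.

4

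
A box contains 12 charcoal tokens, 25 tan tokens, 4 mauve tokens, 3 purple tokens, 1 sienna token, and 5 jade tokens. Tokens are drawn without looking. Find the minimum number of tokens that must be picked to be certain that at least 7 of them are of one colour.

The 6 colours are the holes; the tokens drawn are the pigeons.
To avoid 7 of any one colour, the worst case takes at most 6 of each colour, or every token of a colour that has fewer than 6.
That gives 6 + 6 + 4 + 3 + 1 + 5 = 25 tokens with no colour reaching 7.
The next token forces some colour to 7, so 25 + 1 = 26.

26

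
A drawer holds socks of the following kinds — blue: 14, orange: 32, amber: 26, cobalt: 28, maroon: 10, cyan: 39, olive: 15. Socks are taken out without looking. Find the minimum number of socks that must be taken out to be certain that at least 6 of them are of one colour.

The 7 colours are the holes; the socks drawn are the pigeons.
To avoid 6 of any one colour, the worst case takes at most 5 of each colour.
That gives 5 + 5 + 5 + 5 + 5 + 5 + 5 = 35 socks with no colour reaching 6.
The next sock forces some colour to 6, so 35 + 1 = 36.

36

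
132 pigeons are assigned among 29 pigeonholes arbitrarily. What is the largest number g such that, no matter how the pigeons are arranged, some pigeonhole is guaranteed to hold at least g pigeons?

The 29 pigeonholes are the holes and the 132 pigeons are the pigeons.
If every pigeonhole held at most 4 pigeons, the total would be at most 29 × 4 = 116, which is less than 132.
So some pigeonhole holds at least ⌈132/29⌉ = 5 pigeons.

5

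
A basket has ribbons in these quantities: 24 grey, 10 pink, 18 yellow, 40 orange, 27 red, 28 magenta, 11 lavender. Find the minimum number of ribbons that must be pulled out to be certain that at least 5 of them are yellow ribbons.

145

In the worst case for collecting yellow ribbons, every non-yellow ribbon comes out first.
There are 24 + 10 + 40 + 27 + 28 + 11 = 140 non-yellow ribbons altogether.
After those, each further ribbon must be yellow, so 140 + 5 = 145 draws guarantee 5 yellow ribbons.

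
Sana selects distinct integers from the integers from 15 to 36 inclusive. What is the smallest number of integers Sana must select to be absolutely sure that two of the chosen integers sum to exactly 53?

Two chosen integers sum to 53 exactly when both halves of some pair {x, 53−x} with 17 ≤ x ≤ 53−x ≤ 36 are chosen — 10 such pairs.
The remaining 2 elements (those with no distinct partner in range) can never complete a 53-sum, so the worst case takes all of them and one from each pair: 2 + 10 = 12.
The 13th integer has to be the second member of some pair, so 12 + 1 = 13.

13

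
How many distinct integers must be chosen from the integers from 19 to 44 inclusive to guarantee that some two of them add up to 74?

20

Group the elements by complementary pair {x, 74−x}: {30,44}, {31,43}, {32,42}, …, giving 7 two-element pairs; the single value 37 (it cannot pair with itself since the integers are distinct); and 11 integers whose partner 74−x falls outside [19,44].
Pigeonhole: treating each of those 19 groups as a pigeonhole, one can pick one integer per group — 19 integers — with no two summing to 74.
The 20th integer lands in an occupied pair, forcing a sum of 74.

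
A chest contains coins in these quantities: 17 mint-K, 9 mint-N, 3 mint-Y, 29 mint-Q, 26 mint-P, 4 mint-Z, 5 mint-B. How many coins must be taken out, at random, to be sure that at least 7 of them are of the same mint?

By pigeonhole, the 7 mints are the holes; the coins drawn are the pigeons.
To avoid 7 of any one mint, the worst case takes at most 6 of each mint, or every coin of a mint that has fewer than 6.
That gives 6 + 6 + 3 + 6 + 6 + 4 + 5 = 36 coins with no mint reaching 7.
The next coin forces some mint to 7, so 36 + 1 = 37.

37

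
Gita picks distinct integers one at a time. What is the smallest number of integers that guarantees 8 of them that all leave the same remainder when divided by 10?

71

Pigeonhole: the 10 residue classes mod 10 are the pigeonholes.
With 70 integers one could put 7 in each residue class and have no class reach 8.
The 71st integer pushes some class to 8, so 10·7 + 1 = 71.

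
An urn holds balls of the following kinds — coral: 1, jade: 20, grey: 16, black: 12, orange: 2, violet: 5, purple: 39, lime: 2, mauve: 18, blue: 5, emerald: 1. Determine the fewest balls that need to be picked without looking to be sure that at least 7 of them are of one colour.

Put each drawn ball into a box by colour. The largest draw with every box below 7 takes min(count, 6) from each colour; colours with fewer than 6 contribute all they have.
Σ min(cᵢ, 6) = 1 + 6 + 6 + 6 + 2 + 5 + 6 + 2 + 6 + 5 + 1 = 46.
Draw number 46 + 1 = 47 must push one box to 7.

47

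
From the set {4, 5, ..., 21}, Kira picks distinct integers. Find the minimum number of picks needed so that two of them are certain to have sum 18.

Group the elements by complementary pair {x, 18−x}: {4,14}, {5,13}, {6,12}, …, giving 5 two-element pairs, the single value 9 (it cannot pair with itself since the integers are distinct), and 7 integers whose partner 18−x falls outside [4,21].
Treating each of those 13 groups as a pigeonhole, one can pick one integer per group — 13 integers — with no two summing to 18.
The 14th integer lands in an occupied pair, forcing a sum of 18.

14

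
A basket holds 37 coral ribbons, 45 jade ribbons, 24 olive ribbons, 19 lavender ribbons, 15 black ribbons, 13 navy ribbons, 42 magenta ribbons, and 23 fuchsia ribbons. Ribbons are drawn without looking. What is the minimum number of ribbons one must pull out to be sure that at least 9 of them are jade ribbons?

182

In the worst case for collecting jade ribbons, every non-jade ribbon comes out first.
There are 37 + 24 + 19 + 15 + 13 + 42 + 23 = 173 non-jade ribbons altogether.
After those, each further ribbon must be jade, so 173 + 9 = 182 draws guarantee 9 jade ribbons.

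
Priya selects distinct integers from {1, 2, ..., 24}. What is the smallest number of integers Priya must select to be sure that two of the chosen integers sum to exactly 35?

18

Two chosen integers sum to 35 exactly when both halves of some pair {x, 35−x} with 11 ≤ x ≤ 35−x ≤ 24 are chosen — 7 such pairs.
The remaining 10 elements (those with no distinct partner in range) can never complete a 35-sum, so the worst case takes all of them and one from each pair: 10 + 7 = 17.
The 18th integer has to be the second member of some pair, so 17 + 1 = 18.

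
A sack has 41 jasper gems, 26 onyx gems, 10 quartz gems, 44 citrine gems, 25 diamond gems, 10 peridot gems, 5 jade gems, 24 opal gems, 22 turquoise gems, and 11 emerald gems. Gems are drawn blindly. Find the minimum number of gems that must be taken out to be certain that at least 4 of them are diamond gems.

In the worst case for collecting diamond gems, every non-diamond gem comes out first.
There are 41 + 26 + 10 + 44 + 10 + 5 + 24 + 22 + 11 = 193 non-diamond gems altogether.
After those, each further gem must be diamond, so 193 + 4 = 197 draws guarantee 4 diamond gems.

197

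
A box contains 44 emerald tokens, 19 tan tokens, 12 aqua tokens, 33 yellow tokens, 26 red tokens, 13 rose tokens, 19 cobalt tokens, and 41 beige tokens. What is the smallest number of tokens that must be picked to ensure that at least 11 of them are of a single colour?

81

Put each drawn token into a box by colour. The largest draw with every box below 11 takes min(count, 10) from each colour.
Σ min(cᵢ, 10) = 10 + 10 + 10 + 10 + 10 + 10 + 10 + 10 = 80.
Draw number 80 + 1 = 81 must push one box to 11.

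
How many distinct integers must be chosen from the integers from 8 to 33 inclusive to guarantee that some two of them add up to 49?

Two chosen integers sum to 49 exactly when both halves of some pair {x, 49−x} with 16 ≤ x ≤ 49−x ≤ 33 are chosen — 9 such pairs.
The remaining 8 elements (those with no distinct partner in range) can never complete a 49-sum, so the worst case takes all of them and one from each pair: 8 + 9 = 17.
The 18th integer has to be the second member of some pair, so 17 + 1 = 18.

18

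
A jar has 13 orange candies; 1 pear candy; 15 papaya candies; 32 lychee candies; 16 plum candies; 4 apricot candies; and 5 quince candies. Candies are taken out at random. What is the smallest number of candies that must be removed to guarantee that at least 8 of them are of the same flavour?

39

Put each drawn candy into a box by flavour. The largest draw with every box below 8 takes min(count, 7) from each flavour; flavours with fewer than 7 contribute all they have.
Σ min(cᵢ, 7) = 7 + 1 + 7 + 7 + 7 + 4 + 5 = 38.
Draw number 38 + 1 = 39 must push one box to 8.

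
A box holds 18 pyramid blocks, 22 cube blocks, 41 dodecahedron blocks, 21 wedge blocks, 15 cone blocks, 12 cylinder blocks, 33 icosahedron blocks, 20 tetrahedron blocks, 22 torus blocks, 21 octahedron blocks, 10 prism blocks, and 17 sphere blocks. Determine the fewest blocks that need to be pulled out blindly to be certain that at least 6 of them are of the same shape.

61

Put each drawn block into a box by shape. The largest draw with every box below 6 takes min(count, 5) from each shape.
Σ min(cᵢ, 5) = 5 + 5 + 5 + 5 + 5 + 5 + 5 + 5 + 5 + 5 + 5 + 5 = 60.
Draw number 60 + 1 = 61 must push one box to 6.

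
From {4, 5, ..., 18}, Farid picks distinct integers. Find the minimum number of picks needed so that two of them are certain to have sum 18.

11

Two chosen integers sum to 18 exactly when both halves of some pair {x, 18−x} with 4 ≤ x ≤ 18−x ≤ 14 are chosen — 5 such pairs.
The remaining 5 elements (those with no distinct partner in range) can never complete a 18-sum, so the worst case takes all of them and one from each pair: 5 + 5 = 10.
The 11th integer has to be the second member of some pair, so 10 + 1 = 11.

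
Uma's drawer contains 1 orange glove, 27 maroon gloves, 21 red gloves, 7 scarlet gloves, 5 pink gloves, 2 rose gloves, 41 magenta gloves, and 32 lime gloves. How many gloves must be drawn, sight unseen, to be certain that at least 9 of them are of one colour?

An adversary could hand out at most 8 gloves per colour (4 colours run out sooner): 1 + 8 + 8 + 7 + 5 + 2 + 8 + 8 = 47 gloves and still no colour has 9.
One more glove lands in a colour already at 8, so 48 draws are enough and 47 are not.

48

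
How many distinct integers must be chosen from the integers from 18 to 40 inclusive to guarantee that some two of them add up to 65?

16

Group the elements by complementary pair {x, 65−x}: {25,40}, {26,39}, {27,38}, …, giving 8 two-element pairs and 7 integers whose partner 65−x falls outside [18,40].
Treating each of those 15 groups as a pigeonhole, one can pick one integer per group — 15 integers — with no two summing to 65.
The 16th integer lands in an occupied pair, forcing a sum of 65.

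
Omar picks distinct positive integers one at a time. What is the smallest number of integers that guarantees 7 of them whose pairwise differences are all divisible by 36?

217

Integers whose pairwise differences are multiples of 36 are exactly those sharing a remainder mod 36. By pigeonhole, the 36 residue classes mod 36 are the pigeonholes.
With 216 integers one could put 6 in each residue class and have no class reach 7.
The 217th integer pushes some class to 7, so 36·6 + 1 = 217.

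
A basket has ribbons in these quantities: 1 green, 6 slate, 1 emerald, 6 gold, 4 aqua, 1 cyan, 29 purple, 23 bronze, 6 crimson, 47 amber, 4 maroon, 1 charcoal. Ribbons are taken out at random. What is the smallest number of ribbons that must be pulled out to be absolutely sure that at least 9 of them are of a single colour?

Pigeonhole: the 12 colours are the holes; the ribbons drawn are the pigeons.
To avoid 9 of any one colour, the worst case takes at most 8 of each colour, or every ribbon of a colour that has fewer than 8.
That gives 1 + 6 + 1 + 6 + 4 + 1 + 8 + 8 + 6 + 8 + 4 + 1 = 54 ribbons with no colour reaching 9.
The next ribbon forces some colour to 9, so 54 + 1 = 55.

55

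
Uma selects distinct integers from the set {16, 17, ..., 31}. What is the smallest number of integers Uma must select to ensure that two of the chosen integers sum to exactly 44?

11

A set avoiding the sum 44 can contain at most one of each pair {x, 44−x}, plus the 4 elements whose complement lies outside the range or equal to its own complement.
The integers 22, …, 31 (10 of them) are such a set: any two sum to at least 22+23 = 45 > 44.
Any 11th integer completes one of the 6 pairs, so 11 choices force a sum of 44.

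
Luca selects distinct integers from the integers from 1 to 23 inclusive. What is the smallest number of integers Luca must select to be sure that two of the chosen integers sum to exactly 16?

17

A set avoiding the sum 16 can contain at most one of each pair {x, 16−x}, plus the 9 elements whose complement lies outside the range or equal to its own complement.
The integers 8, …, 23 (16 of them) are such a set: any two sum to at least 8+9 = 17 > 16.
Any 17th integer completes one of the 7 pairs, so 17 choices force a sum of 16.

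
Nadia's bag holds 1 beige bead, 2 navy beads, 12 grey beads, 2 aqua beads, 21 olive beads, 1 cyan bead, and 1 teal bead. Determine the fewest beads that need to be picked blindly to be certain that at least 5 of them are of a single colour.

16

The 7 colours are the holes; the beads drawn are the pigeons.
To avoid 5 of any one colour, the worst case takes at most 4 of each colour, or every bead of a colour that has fewer than 4.
That gives 1 + 2 + 4 + 2 + 4 + 1 + 1 = 15 beads with no colour reaching 5.
The next bead forces some colour to 5, so 15 + 1 = 16.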